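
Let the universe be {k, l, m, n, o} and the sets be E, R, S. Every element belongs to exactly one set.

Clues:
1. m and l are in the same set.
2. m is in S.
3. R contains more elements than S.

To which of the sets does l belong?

From (2): m ∈ S.
(1): l matches m: l ∉ E.
(1): l matches m: l ∉ R.
(1): l matches m: l ∈ S.

l: S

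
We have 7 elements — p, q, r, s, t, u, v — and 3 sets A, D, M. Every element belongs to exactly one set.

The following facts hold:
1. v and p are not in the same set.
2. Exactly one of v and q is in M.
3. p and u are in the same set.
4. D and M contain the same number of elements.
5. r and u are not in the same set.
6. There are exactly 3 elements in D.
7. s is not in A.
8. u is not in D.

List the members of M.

From (7): s ∉ A.
From (8): u ∉ D.
(3): p matches u: p ∉ D.
Suppose p ∉ M: no assignment then satisfies all the clues, so p ∈ M.

M = {p, q, u}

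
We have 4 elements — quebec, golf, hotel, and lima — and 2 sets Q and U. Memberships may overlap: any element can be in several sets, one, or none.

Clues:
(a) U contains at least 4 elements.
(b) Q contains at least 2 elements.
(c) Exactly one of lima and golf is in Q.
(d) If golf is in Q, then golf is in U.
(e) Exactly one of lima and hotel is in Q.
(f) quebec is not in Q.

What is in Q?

Q = {golf, hotel}

From (f): quebec ∉ Q.
(a): only 4 candidates remain for U, so all are in.
Suppose golf ∉ Q: no assignment then satisfies all the clues, so golf ∈ Q.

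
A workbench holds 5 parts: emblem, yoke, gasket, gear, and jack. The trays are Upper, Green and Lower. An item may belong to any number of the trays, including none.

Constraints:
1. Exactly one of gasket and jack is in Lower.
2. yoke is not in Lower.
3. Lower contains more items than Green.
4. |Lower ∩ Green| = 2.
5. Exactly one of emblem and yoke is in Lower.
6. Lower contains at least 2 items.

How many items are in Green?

2

From (2): yoke ∉ Lower.
(5) (exactly one): emblem ∈ Lower.
Suppose yoke ∈ Green: no assignment then satisfies all the clues, so yoke ∉ Green.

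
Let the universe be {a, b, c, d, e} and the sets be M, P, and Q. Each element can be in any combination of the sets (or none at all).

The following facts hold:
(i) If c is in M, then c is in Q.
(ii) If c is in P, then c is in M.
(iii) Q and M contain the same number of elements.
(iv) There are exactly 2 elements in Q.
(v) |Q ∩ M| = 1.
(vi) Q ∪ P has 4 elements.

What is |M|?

2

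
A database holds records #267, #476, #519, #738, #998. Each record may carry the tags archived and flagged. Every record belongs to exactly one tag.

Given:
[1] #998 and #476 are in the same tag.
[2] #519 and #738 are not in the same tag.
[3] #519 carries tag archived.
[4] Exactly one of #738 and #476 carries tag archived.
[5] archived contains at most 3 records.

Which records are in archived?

From (3): #519 ∈ archived.
(2): #738 ∉ archived.
(4) (exactly one): #476 ∈ archived.
Only one tag left: #738 ∈ flagged.
(1): #998 matches #476: #998 ∈ archived.
(5): archived already has 3, so the rest are out.
Only one tag left: #267 ∈ flagged.

archived = {#476, #519, #998}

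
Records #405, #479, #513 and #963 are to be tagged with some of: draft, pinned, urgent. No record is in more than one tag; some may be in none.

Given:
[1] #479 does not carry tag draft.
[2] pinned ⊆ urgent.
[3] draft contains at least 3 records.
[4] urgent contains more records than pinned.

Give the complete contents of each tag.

draft = {#405, #513, #963}; pinned = {}; urgent = {#479}

From (1): #479 ∉ draft.
(3): only 3 candidates remain for draft, so all are in.
Suppose #479 ∈ pinned: no assignment then satisfies all the clues, so #479 ∉ pinned.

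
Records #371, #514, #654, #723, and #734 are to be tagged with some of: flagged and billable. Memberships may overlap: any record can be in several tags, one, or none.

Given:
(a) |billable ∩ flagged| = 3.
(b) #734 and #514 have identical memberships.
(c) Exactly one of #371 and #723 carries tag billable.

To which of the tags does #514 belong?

#514: billable, flagged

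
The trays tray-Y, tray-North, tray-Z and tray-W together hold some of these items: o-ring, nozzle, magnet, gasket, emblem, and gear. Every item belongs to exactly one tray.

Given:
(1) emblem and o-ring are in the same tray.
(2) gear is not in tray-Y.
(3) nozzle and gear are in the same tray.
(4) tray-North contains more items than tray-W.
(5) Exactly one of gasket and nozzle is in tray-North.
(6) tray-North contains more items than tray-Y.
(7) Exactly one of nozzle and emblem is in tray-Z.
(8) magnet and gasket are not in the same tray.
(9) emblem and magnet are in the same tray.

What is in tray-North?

tray-North = {gear, nozzle}

From (2): gear ∉ tray-Y.
(3): nozzle matches gear: nozzle ∉ tray-Y.
Suppose o-ring ∈ tray-North: no assignment then satisfies all the clues, so o-ring ∉ tray-North.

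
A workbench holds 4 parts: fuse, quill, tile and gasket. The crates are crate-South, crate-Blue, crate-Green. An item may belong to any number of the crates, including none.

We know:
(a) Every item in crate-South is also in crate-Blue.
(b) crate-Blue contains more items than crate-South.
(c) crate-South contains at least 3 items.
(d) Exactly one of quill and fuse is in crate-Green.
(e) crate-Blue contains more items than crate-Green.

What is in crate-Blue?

crate-Blue = {fuse, gasket, quill, tile}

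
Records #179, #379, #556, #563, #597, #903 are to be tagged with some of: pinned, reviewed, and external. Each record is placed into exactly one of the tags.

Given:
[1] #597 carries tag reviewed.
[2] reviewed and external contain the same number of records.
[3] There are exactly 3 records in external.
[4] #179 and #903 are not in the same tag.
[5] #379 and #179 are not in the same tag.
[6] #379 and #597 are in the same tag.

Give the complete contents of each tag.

pinned = {}; reviewed = {#379, #597, #903}; external = {#179, #556, #563}

From (1): #597 ∈ reviewed.
(6): #379 matches #597: #379 ∉ pinned.
(6): #379 matches #597: #379 ∈ reviewed.
(5): #179 ∉ reviewed.
Suppose #179 ∈ pinned: no assignment then satisfies all the clues, so #179 ∉ pinned.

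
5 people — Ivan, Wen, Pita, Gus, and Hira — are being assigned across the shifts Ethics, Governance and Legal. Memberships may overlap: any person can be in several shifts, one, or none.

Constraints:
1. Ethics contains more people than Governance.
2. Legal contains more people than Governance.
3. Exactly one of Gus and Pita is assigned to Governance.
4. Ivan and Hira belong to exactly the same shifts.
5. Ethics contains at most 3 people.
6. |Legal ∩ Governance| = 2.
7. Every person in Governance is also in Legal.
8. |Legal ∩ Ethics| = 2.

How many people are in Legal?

4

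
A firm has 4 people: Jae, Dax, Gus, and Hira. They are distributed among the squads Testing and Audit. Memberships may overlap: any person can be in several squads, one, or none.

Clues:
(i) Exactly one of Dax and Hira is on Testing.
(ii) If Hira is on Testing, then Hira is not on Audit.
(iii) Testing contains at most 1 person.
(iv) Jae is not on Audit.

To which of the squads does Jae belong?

Jae: none

From (iv): Jae ∉ Audit.
Suppose Jae ∈ Testing: no assignment then satisfies all the clues, so Jae ∉ Testing.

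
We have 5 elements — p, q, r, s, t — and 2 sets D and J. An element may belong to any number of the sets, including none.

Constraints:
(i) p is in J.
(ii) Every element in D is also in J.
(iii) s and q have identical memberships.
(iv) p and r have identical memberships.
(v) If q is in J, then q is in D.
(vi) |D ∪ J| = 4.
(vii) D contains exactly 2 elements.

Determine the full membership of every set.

D = {q, s}; J = {p, q, r, s}

From (i): p ∈ J.
(iv): r matches p: r ∈ J.
Suppose p ∈ D: no assignment then satisfies all the clues, so p ∉ D.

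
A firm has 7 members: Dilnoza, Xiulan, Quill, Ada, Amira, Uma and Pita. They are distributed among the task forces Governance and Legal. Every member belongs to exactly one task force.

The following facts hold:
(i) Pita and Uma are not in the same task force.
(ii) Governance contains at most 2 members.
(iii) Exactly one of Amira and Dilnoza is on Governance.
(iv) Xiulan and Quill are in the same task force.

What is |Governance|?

2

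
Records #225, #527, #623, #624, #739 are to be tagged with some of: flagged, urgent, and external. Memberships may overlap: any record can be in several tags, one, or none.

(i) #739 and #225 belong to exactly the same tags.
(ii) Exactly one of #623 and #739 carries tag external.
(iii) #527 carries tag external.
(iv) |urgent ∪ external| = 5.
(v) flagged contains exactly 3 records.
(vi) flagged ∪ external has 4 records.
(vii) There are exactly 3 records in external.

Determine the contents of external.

external = {#225, #527, #739}

From (iii): #527 ∈ external.
Suppose #225 ∉ external: no assignment then satisfies all the clues, so #225 ∈ external.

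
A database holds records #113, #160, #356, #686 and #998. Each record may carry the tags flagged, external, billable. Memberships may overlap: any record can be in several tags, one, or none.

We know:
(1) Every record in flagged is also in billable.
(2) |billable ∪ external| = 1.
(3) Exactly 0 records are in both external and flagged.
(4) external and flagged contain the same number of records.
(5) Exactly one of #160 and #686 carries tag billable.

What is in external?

external = {}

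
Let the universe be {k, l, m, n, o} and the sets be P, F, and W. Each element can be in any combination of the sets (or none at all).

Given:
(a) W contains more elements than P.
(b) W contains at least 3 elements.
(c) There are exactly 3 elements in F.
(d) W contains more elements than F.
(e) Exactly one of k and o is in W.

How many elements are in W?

4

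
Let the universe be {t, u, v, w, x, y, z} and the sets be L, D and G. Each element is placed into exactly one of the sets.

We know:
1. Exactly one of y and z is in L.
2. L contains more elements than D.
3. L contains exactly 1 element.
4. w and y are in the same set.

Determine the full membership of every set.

L = {z}; D = {}; G = {t, u, v, w, x, y}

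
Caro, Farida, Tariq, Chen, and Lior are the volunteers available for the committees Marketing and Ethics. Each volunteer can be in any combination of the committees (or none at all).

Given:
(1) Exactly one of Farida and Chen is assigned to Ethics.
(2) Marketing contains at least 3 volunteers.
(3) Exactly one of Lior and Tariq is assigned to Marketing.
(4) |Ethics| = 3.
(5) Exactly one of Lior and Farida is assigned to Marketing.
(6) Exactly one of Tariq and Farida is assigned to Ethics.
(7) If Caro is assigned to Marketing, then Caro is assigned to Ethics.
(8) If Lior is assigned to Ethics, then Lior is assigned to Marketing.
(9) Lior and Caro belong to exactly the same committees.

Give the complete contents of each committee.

Marketing = {Caro, Chen, Lior}; Ethics = {Caro, Farida, Lior}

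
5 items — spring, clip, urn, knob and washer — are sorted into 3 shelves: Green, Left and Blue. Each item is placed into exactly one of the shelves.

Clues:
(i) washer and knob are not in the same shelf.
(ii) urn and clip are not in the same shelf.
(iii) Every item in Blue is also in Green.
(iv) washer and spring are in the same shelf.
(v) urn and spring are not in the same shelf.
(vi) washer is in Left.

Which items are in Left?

From (vi): washer ∈ Left.
(i): knob ∉ Left.
(iv): spring matches washer: spring ∉ Green.
(iv): spring matches washer: spring ∈ Left.
(v): urn ∉ Left.
Suppose clip ∉ Left: no assignment then satisfies all the clues, so clip ∈ Left.

Left = {clip, spring, washer}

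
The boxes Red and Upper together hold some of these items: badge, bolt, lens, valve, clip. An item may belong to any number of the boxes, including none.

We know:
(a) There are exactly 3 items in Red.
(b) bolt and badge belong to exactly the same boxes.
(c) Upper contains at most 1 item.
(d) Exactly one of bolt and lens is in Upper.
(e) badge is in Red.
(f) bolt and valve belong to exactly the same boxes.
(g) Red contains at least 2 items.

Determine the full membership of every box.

Red = {badge, bolt, valve}; Upper = {lens}

From (e): badge ∈ Red.
(b): bolt matches badge: bolt ∈ Red.
(f): valve matches bolt: valve ∈ Red.
(a): Red already has 3, so the rest are out.
Suppose badge ∈ Upper: no assignment then satisfies all the clues, so badge ∉ Upper.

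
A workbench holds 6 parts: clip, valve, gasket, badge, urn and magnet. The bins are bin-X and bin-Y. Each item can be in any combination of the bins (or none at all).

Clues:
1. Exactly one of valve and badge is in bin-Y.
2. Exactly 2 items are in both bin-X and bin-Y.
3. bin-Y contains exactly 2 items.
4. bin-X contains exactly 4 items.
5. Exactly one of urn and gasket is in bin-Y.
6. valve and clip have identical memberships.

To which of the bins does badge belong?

badge: bin-X, bin-Y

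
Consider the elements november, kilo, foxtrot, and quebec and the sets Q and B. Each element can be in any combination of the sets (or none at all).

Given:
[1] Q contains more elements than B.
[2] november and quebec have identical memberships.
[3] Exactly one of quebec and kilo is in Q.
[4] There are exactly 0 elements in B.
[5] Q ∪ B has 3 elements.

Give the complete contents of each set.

Q = {foxtrot, november, quebec}; B = {}

(4): B already has 0, so the rest are out.
Suppose november ∉ Q: no assignment then satisfies all the clues, so november ∈ Q.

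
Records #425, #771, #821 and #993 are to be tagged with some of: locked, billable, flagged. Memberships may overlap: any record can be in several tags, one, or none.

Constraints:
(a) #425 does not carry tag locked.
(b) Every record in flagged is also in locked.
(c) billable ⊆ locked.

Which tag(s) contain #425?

From (a): #425 ∉ locked.
(b) contrapositive: #425 ∉ flagged.
(c) contrapositive: #425 ∉ billable.

#425: none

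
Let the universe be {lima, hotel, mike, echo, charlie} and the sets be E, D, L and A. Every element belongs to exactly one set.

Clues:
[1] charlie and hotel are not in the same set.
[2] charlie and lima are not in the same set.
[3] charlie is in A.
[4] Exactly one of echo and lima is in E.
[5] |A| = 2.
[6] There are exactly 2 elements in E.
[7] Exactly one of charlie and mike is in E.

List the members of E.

E = {lima, mike}

From (3): charlie ∈ A.
(1): hotel ∉ A.
(2): lima ∉ A.
(7) (exactly one): mike ∈ E.
(5): only 2 candidates remain for A, so all are in.
(4) (exactly one): lima ∈ E.
(6): E already has 2, so the rest are out.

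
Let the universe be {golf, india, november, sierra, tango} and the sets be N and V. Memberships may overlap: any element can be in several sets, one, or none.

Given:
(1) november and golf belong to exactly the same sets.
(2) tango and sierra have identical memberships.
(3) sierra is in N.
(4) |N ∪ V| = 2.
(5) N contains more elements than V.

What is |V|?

0

From (3): sierra ∈ N.
(2): tango matches sierra: tango ∈ N.
Suppose golf ∈ N: no assignment then satisfies all the clues, so golf ∉ N.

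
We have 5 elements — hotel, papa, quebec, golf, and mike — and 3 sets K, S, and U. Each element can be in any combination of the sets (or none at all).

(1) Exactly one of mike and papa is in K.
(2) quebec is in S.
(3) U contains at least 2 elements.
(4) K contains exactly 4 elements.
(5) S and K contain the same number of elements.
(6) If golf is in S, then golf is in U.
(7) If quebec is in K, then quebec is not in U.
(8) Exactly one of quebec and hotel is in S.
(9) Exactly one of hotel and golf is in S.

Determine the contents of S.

S = {golf, mike, papa, quebec}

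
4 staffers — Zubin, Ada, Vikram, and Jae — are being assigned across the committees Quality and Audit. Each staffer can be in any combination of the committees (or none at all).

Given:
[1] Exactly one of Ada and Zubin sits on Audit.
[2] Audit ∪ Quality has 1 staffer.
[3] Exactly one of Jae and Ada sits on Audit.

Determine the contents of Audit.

Audit = {Ada}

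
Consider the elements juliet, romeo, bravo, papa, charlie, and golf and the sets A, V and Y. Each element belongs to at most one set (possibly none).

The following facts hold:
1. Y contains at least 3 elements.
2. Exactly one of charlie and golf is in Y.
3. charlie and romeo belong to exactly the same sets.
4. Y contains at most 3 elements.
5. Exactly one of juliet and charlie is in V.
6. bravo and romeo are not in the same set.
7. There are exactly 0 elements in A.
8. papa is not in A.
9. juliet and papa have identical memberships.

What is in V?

V = {charlie, romeo}

From (8): papa ∉ A.
(7): A already has 0, so the rest are out.
Suppose juliet ∈ V: no assignment then satisfies all the clues, so juliet ∉ V.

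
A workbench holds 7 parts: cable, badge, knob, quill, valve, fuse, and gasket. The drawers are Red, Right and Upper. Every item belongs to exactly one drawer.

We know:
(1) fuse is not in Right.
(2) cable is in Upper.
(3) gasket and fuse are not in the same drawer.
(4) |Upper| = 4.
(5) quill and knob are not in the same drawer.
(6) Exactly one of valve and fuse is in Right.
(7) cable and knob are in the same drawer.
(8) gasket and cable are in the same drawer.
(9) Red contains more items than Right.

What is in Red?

Red = {fuse, quill}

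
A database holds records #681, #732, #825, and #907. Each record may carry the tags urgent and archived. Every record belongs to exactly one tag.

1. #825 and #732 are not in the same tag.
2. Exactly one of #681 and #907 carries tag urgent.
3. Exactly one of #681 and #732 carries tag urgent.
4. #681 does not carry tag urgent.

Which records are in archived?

From (4): #681 ∉ urgent.
(2) (exactly one): #907 ∈ urgent.
(3) (exactly one): #732 ∈ urgent.
Only one tag left: #681 ∈ archived.
(1): #825 ∉ urgent.
Only one tag left: #825 ∈ archived.

archived = {#681, #825}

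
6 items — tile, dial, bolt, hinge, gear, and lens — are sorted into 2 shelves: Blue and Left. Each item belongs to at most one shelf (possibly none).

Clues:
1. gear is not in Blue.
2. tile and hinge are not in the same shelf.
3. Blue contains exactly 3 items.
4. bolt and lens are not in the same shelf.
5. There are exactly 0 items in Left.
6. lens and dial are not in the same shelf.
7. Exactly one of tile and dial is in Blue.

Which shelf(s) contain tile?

tile: none

From (1): gear ∉ Blue.
(5): Left already has 0, so the rest are out.
Suppose tile ∈ Blue: no assignment then satisfies all the clues, so tile ∉ Blue.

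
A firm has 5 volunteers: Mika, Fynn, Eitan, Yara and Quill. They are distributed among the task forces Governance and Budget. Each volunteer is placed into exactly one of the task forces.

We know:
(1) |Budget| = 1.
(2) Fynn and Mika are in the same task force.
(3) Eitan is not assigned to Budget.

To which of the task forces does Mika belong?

Mika: Governance

From (3): Eitan ∉ Budget.
Only one task force left: Eitan ∈ Governance.
Suppose Mika ∉ Governance: no assignment then satisfies all the clues, so Mika ∈ Governance.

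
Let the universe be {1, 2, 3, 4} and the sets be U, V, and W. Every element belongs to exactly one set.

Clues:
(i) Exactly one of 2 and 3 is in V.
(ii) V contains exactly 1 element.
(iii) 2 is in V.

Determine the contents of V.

V = {2}

From (iii): 2 ∈ V.
(i) (exactly one): 3 ∉ V.
(ii): V already has 1, so the rest are out.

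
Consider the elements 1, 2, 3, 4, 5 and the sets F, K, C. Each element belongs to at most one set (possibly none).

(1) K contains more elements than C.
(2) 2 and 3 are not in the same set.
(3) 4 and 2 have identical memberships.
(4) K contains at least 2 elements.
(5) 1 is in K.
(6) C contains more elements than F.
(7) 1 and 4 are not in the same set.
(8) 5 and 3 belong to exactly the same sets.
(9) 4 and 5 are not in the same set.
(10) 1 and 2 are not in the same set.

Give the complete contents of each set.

F = {}; K = {1, 3, 5}; C = {2, 4}

From (5): 1 ∈ K.
(7): 4 ∉ K.
(10): 2 ∉ K.
Suppose 2 ∈ F: no assignment then satisfies all the clues, so 2 ∉ F.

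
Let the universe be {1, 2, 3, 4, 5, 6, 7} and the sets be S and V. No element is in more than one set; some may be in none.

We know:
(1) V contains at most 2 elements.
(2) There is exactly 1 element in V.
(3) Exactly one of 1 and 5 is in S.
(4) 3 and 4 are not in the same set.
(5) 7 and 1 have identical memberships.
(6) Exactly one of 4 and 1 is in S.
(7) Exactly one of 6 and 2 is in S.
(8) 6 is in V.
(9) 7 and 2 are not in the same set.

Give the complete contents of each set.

From (8): 6 ∈ V.
(2): V already has 1, so the rest are out.
(7) (exactly one): 2 ∈ S.
(9): 7 ∉ S.
(5): 1 matches 7: 1 ∉ S.
(6) (exactly one): 4 ∈ S.
(3) (exactly one): 5 ∈ S.
(4): 3 ∉ S.

S = {2, 4, 5}; V = {6}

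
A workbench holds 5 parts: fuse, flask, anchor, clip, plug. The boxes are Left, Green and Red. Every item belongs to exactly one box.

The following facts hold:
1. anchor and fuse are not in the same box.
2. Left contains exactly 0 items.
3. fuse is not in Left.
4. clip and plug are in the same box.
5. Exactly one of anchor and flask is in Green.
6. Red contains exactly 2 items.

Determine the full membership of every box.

From (3): fuse ∉ Left.
(2): Left already has 0, so the rest are out.
Suppose fuse ∈ Green: no assignment then satisfies all the clues, so fuse ∉ Green.

Left = {}; Green = {anchor, clip, plug}; Red = {flask, fuse}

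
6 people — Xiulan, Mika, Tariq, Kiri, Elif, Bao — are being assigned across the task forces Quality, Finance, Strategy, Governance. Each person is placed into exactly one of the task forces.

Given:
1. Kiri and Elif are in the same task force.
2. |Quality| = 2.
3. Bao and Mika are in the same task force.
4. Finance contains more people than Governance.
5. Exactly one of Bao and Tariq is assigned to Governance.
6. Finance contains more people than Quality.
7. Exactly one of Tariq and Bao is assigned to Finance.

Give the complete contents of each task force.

Quality = {Elif, Kiri}; Finance = {Bao, Mika, Xiulan}; Strategy = {}; Governance = {Tariq}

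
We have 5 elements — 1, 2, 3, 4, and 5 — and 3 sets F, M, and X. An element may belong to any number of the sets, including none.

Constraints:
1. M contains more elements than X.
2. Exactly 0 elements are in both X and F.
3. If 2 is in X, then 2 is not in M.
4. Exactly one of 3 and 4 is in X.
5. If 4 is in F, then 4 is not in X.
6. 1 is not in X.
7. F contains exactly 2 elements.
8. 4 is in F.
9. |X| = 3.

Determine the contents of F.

F = {1, 4}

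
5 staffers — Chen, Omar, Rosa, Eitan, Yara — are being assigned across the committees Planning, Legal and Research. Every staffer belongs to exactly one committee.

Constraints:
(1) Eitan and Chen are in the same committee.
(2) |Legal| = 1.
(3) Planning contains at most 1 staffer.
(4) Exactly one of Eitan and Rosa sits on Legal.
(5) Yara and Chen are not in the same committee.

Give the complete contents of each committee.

Planning = {Yara}; Legal = {Rosa}; Research = {Chen, Eitan, Omar}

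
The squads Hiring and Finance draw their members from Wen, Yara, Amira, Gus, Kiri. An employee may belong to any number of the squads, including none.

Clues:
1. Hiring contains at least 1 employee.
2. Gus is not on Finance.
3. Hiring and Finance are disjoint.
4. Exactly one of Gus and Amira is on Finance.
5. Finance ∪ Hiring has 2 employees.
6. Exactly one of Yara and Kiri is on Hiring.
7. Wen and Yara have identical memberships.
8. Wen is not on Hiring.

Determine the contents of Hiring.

Hiring = {Kiri}

From (2): Gus ∉ Finance.
From (8): Wen ∉ Hiring.
(4) (exactly one): Amira ∈ Finance.
(7): Yara matches Wen: Yara ∉ Hiring.
(3) (disjoint): Amira ∉ Hiring.
(6) (exactly one): Kiri ∈ Hiring.
(3) (disjoint): Kiri ∉ Finance.
Suppose Gus ∈ Hiring: no assignment then satisfies all the clues, so Gus ∉ Hiring.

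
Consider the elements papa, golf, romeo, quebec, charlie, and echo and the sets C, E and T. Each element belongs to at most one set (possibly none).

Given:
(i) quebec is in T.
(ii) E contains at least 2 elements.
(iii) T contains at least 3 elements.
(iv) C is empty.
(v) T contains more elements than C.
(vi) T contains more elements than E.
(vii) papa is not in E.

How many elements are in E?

2

From (i): quebec ∈ T.
From (vii): papa ∉ E.
(iv): C already has 0, so the rest are out.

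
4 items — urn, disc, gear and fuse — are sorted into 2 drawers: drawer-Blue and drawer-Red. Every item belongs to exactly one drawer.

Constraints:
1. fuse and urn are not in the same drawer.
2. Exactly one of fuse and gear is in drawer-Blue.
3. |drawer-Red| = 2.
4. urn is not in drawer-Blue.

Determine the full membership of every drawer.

From (4): urn ∉ drawer-Blue.
Only one drawer left: urn ∈ drawer-Red.
(1): fuse ∉ drawer-Red.
Only one drawer left: fuse ∈ drawer-Blue.
(2) (exactly one): gear ∉ drawer-Blue.
Only one drawer left: gear ∈ drawer-Red.
(3): drawer-Red already has 2, so the rest are out.
Only one drawer left: disc ∈ drawer-Blue.

drawer-Blue = {disc, fuse}; drawer-Red = {gear, urn}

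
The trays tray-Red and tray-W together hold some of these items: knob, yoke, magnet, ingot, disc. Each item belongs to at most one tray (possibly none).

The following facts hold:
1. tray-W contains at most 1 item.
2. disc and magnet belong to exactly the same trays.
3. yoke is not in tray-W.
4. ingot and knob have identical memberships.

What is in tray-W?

tray-W = {}

From (3): yoke ∉ tray-W.
Suppose knob ∈ tray-W: no assignment then satisfies all the clues, so knob ∉ tray-W.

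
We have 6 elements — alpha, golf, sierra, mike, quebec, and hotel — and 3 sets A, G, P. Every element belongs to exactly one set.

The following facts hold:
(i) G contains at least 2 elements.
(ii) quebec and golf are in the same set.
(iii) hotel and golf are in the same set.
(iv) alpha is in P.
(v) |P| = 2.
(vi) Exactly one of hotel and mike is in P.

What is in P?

P = {alpha, mike}

From (iv): alpha ∈ P.
Suppose golf ∈ P: no assignment then satisfies all the clues, so golf ∉ P.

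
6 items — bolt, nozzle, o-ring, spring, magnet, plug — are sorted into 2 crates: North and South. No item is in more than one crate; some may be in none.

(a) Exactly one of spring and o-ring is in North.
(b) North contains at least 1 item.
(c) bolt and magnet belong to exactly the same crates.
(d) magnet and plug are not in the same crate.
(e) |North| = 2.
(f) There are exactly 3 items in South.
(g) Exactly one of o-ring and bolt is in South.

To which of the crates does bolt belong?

bolt: South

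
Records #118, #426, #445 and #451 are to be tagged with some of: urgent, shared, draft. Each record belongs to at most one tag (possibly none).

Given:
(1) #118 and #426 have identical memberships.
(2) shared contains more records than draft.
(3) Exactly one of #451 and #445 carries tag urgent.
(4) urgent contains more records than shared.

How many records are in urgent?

3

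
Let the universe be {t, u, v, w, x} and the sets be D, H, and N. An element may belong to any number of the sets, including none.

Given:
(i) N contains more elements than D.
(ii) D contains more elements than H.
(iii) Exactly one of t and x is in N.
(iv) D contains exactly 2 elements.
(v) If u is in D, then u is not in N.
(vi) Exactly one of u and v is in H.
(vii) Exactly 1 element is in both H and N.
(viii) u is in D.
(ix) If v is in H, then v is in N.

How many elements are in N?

3

From (viii): u ∈ D.
(v): u ∉ N.
Suppose t ∈ H: no assignment then satisfies all the clues, so t ∉ H.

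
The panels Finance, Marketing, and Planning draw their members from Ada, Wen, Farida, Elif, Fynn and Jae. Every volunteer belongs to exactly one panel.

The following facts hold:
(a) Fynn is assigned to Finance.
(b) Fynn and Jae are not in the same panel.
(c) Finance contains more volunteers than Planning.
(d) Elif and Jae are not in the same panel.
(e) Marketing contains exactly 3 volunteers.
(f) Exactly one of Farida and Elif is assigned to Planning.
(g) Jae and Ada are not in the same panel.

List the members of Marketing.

Marketing = {Farida, Jae, Wen}

From (a): Fynn ∈ Finance.
(b): Jae ∉ Finance.
Suppose Ada ∈ Marketing: no assignment then satisfies all the clues, so Ada ∉ Marketing.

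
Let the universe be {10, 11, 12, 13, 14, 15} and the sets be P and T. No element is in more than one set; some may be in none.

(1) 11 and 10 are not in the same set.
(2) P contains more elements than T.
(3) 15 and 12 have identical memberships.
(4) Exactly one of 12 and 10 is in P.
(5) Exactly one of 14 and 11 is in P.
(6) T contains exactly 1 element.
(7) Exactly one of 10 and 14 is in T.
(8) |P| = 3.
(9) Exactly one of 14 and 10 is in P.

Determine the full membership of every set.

P = {12, 14, 15}; T = {10}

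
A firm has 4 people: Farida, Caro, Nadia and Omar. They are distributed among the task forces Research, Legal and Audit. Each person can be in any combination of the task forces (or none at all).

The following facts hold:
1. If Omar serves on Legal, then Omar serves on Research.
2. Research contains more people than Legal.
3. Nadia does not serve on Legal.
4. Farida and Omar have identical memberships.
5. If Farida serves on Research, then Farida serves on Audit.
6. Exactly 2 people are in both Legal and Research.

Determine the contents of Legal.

From (3): Nadia ∉ Legal.
Suppose Farida ∉ Legal: no assignment then satisfies all the clues, so Farida ∈ Legal.

Legal = {Farida, Omar}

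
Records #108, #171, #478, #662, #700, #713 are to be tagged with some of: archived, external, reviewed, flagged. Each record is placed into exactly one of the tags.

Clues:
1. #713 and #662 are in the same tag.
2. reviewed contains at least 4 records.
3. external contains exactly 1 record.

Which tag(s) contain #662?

#662: reviewed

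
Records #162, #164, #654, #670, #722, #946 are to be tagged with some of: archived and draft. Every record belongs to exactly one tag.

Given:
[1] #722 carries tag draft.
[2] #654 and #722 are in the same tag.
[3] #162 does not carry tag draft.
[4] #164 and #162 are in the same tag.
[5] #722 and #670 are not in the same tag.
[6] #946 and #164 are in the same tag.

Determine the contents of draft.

draft = {#654, #722}

From (1): #722 ∈ draft.
From (3): #162 ∉ draft.
(2): #654 matches #722: #654 ∉ archived.
(2): #654 matches #722: #654 ∈ draft.
(4): #164 matches #162: #164 ∉ draft.
(5): #670 ∉ draft.
(6): #946 matches #164: #946 ∉ draft.
Only one tag left: #162 ∈ archived.
Only one tag left: #164 ∈ archived.
Only one tag left: #670 ∈ archived.
Only one tag left: #946 ∈ archived.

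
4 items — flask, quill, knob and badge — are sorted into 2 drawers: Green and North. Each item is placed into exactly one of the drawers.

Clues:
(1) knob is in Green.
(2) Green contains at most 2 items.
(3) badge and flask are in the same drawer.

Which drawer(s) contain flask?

flask: North

From (1): knob ∈ Green.
Suppose flask ∈ Green: no assignment then satisfies all the clues, so flask ∉ Green.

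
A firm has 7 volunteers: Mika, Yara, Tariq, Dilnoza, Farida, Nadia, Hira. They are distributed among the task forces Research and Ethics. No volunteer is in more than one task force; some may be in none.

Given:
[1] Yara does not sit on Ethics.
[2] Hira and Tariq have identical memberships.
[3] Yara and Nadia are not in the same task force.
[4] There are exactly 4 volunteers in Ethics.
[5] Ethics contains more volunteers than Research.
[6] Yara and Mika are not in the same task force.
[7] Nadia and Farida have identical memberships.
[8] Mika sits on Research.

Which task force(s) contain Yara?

From (1): Yara ∉ Ethics.
From (8): Mika ∈ Research.
(6): Yara ∉ Research.

Yara: none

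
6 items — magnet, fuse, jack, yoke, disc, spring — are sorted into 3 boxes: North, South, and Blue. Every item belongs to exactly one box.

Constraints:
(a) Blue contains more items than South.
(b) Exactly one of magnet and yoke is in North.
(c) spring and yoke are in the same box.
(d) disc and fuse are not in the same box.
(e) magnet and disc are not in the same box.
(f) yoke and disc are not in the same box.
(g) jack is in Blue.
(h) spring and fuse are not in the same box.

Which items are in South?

South = {disc}

From (g): jack ∈ Blue.
Suppose magnet ∈ South: no assignment then satisfies all the clues, so magnet ∉ South.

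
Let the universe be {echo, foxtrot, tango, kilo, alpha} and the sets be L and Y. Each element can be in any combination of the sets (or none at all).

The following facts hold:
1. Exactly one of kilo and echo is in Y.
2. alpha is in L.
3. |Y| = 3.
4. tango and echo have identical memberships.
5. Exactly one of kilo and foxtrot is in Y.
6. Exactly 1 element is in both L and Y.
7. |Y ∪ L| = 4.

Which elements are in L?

L = {alpha, foxtrot}

From (2): alpha ∈ L.
Suppose echo ∈ L: no assignment then satisfies all the clues, so echo ∉ L.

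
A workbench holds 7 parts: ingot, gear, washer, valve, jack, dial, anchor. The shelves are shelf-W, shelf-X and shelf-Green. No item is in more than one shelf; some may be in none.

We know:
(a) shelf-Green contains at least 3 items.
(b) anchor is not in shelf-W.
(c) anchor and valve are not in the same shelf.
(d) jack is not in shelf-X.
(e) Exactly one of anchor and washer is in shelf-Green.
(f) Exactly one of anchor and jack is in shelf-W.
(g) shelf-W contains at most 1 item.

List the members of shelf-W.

shelf-W = {jack}

From (b): anchor ∉ shelf-W.
From (d): jack ∉ shelf-X.
(f) (exactly one): jack ∈ shelf-W.
(g): shelf-W already has 1, so the rest are out.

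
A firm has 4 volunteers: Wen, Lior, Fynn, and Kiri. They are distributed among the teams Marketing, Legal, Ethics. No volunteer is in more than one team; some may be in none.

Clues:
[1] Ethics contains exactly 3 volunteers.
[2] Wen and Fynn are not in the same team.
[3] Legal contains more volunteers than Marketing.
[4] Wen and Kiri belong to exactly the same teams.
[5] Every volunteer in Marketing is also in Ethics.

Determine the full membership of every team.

Marketing = {}; Legal = {Fynn}; Ethics = {Kiri, Lior, Wen}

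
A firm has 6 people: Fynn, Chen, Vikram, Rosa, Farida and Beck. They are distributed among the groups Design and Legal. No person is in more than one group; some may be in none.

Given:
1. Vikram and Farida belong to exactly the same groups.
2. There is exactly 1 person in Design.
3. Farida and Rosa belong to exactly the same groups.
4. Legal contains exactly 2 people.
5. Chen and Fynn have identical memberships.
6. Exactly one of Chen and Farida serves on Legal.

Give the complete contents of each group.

Design = {Beck}; Legal = {Chen, Fynn}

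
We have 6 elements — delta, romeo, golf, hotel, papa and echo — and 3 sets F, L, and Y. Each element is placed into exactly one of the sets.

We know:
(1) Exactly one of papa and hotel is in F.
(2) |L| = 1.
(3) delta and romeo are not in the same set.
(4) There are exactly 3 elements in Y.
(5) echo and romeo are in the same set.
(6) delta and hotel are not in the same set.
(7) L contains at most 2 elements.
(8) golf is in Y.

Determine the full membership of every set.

F = {delta, papa}; L = {hotel}; Y = {echo, golf, romeo}

From (8): golf ∈ Y.
Suppose delta ∉ F: no assignment then satisfies all the clues, so delta ∈ F.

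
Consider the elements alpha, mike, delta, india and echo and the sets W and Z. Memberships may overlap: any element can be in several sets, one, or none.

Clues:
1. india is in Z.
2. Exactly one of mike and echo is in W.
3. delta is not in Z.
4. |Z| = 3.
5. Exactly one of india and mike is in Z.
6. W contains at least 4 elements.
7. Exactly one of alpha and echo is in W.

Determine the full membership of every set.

From (1): india ∈ Z.
From (3): delta ∉ Z.
(5) (exactly one): mike ∉ Z.
(4): only 3 candidates remain for Z, so all are in.
Suppose alpha ∉ W: no assignment then satisfies all the clues, so alpha ∈ W.

W = {alpha, delta, india, mike}; Z = {alpha, echo, india}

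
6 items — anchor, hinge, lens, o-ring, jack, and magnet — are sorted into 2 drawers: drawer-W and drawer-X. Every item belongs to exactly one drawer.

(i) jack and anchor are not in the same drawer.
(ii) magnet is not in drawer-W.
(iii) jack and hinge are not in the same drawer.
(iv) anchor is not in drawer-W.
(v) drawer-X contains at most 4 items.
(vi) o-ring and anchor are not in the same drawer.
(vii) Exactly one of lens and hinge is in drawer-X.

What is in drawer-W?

From (ii): magnet ∉ drawer-W.
From (iv): anchor ∉ drawer-W.
Only one drawer left: anchor ∈ drawer-X.
Only one drawer left: magnet ∈ drawer-X.
(i): jack ∉ drawer-X.
(vi): o-ring ∉ drawer-X.
Only one drawer left: o-ring ∈ drawer-W.
Only one drawer left: jack ∈ drawer-W.
(iii): hinge ∉ drawer-W.
Only one drawer left: hinge ∈ drawer-X.
(vii) (exactly one): lens ∉ drawer-X.
Only one drawer left: lens ∈ drawer-W.

drawer-W = {jack, lens, o-ring}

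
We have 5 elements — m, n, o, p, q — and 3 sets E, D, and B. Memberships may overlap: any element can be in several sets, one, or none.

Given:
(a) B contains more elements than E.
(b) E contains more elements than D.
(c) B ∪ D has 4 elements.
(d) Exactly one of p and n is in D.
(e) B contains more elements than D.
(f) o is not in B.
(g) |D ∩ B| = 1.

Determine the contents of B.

B = {m, n, p, q}

From (f): o ∉ B.
Suppose m ∉ B: no assignment then satisfies all the clues, so m ∈ B.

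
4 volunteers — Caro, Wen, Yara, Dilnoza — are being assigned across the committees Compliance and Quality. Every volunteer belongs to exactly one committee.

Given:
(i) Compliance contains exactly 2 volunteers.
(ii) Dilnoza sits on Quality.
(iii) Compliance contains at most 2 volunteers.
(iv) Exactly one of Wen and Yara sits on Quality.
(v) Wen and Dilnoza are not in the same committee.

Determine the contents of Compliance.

Compliance = {Caro, Wen}

From (ii): Dilnoza ∈ Quality.
(v): Wen ∉ Quality.
Only one committee left: Wen ∈ Compliance.
(iv) (exactly one): Yara ∈ Quality.
(i): only 2 candidates remain for Compliance, so all are in.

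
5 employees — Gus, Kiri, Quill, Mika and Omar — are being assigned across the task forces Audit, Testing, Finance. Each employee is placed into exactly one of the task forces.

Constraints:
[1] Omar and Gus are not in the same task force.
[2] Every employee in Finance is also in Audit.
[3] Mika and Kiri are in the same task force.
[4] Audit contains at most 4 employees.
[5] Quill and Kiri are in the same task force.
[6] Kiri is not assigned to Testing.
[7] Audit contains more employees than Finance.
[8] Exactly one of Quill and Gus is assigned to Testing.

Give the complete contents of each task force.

Audit = {Kiri, Mika, Omar, Quill}; Testing = {Gus}; Finance = {}

From (6): Kiri ∉ Testing.
(3): Mika matches Kiri: Mika ∉ Testing.
(5): Quill matches Kiri: Quill ∉ Testing.
(8) (exactly one): Gus ∈ Testing.
(1): Omar ∉ Testing.
Suppose Kiri ∉ Audit: no assignment then satisfies all the clues, so Kiri ∈ Audit.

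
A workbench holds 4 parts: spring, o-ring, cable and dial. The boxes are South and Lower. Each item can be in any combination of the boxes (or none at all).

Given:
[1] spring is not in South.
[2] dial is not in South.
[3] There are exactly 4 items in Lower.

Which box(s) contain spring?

From (1): spring ∉ South.
From (2): dial ∉ South.
(3): only 4 candidates remain for Lower, so all are in.

spring: Lower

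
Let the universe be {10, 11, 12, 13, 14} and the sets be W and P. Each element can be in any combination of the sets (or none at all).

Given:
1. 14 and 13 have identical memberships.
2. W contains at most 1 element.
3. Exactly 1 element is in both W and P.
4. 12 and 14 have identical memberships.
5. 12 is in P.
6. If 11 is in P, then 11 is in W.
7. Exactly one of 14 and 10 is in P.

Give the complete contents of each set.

From (5): 12 ∈ P.
(4): 14 matches 12: 14 ∈ P.
(7) (exactly one): 10 ∉ P.
(1): 13 matches 14: 13 ∈ P.
Suppose 10 ∈ W: no assignment then satisfies all the clues, so 10 ∉ W.

W = {11}; P = {11, 12, 13, 14}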